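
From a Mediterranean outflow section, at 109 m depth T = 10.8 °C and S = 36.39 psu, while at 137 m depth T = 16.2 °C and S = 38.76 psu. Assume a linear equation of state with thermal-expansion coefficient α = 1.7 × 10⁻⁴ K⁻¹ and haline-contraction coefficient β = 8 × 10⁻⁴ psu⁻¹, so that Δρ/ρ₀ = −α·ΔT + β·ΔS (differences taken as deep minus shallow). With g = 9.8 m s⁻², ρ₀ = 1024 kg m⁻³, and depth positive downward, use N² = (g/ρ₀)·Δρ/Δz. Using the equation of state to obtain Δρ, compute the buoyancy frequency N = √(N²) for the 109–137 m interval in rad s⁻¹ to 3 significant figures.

0.0185 rad s⁻¹

ΔT = +5.4 K, ΔS = +2.37 psu (deep − shallow).
Δρ/ρ₀ = −αΔT + βΔS = -9.18 × 10⁻⁴ + 1.896 × 10⁻³ = 9.78 × 10⁻⁴, so Δρ ≈ 1.001 kg m⁻³.
N² = (g/ρ₀)·Δρ/Δz = g·(Δρ/ρ₀)/Δz = 9.8 × 9.78 × 10⁻⁴ / 28 = 3.4230 × 10⁻⁴ s⁻².
N = √(3.4230 × 10⁻⁴) = 0.018501 rad s⁻¹ ≈ 0.0185 rad s⁻¹.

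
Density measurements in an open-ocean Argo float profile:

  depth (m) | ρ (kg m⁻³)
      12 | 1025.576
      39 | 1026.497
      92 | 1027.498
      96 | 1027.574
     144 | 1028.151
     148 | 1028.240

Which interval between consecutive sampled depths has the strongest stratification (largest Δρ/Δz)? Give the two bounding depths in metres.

12–39 m

Compute the density gradient over each adjacent pair:
  12–39 m: Δρ/Δz = 0.921/27 = 0.034 kg m⁻⁴
  39–92 m: Δρ/Δz = 1.001/53 = 0.019 kg m⁻⁴
  92–96 m: Δρ/Δz = 0.076/4 = 0.019 kg m⁻⁴
  96–144 m: Δρ/Δz = 0.577/48 = 0.012 kg m⁻⁴
  144–148 m: Δρ/Δz = 0.089/4 = 0.022 kg m⁻⁴
The largest gradient is in the 12–39 m interval — the pycnocline.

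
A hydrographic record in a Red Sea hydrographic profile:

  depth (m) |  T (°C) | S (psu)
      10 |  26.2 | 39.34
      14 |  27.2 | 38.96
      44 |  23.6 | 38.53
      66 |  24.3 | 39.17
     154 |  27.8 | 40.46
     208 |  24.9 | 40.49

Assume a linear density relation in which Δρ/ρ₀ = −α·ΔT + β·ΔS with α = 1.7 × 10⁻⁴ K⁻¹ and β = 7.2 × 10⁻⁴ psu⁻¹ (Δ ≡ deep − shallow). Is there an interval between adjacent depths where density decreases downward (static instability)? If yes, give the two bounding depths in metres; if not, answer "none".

10–14 m

Evaluate Δρ/ρ₀ = −αΔT + βΔS across each adjacent pair:
  10–14 m: −αΔT+βΔS = −(1.7 × 10⁻⁴)(+1.0)+(7.2 × 10⁻⁴)(-0.38) = -4.4 × 10⁻⁴ → UNSTABLE
  14–44 m: −αΔT+βΔS = −(1.7 × 10⁻⁴)(-3.6)+(7.2 × 10⁻⁴)(-0.43) = 3.0 × 10⁻⁴ → stable
  44–66 m: −αΔT+βΔS = −(1.7 × 10⁻⁴)(+0.7)+(7.2 × 10⁻⁴)(+0.64) = 3.4 × 10⁻⁴ → stable
  66–154 m: −αΔT+βΔS = −(1.7 × 10⁻⁴)(+3.5)+(7.2 × 10⁻⁴)(+1.29) = 3.3 × 10⁻⁴ → stable
  154–208 m: −αΔT+βΔS = −(1.7 × 10⁻⁴)(-2.9)+(7.2 × 10⁻⁴)(+0.03) = 5.1 × 10⁻⁴ → stable
The 10–14 m interval has Δρ < 0: lighter water underlies denser water.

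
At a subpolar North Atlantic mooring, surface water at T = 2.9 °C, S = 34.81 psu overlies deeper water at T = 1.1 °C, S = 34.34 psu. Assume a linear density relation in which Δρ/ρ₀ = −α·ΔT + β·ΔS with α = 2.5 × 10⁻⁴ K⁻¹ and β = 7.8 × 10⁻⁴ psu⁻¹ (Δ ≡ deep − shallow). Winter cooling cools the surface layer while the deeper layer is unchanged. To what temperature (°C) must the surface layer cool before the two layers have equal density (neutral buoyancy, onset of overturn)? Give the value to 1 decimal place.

2.6 °C

Neutral buoyancy requires Δρ = 0, i.e. −α(T_deep − T_surf′) + β(S_deep − S_surf) = 0.
T_surf′ = T_deep − (β/α)·ΔS = 1.1 − (7.8 × 10⁻⁴/2.5 × 10⁻⁴)·(-0.47) = 2.566 °C.
Cooling required: 2.9 − (2.566) = 0.334 °C.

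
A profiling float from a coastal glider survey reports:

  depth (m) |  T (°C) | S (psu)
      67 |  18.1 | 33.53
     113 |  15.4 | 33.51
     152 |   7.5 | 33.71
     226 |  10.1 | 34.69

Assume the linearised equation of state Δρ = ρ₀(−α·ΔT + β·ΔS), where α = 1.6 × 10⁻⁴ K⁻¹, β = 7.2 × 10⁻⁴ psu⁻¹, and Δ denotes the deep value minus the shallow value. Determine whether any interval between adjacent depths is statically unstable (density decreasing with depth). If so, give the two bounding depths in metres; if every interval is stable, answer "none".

none

Evaluate Δρ/ρ₀ = −αΔT + βΔS across each adjacent pair:
  67–113 m: −αΔT+βΔS = −(1.6 × 10⁻⁴)(-2.7)+(7.2 × 10⁻⁴)(-0.02) = 4.2 × 10⁻⁴ → stable
  113–152 m: −αΔT+βΔS = −(1.6 × 10⁻⁴)(-7.9)+(7.2 × 10⁻⁴)(+0.20) = 1.4 × 10⁻³ → stable
  152–226 m: −αΔT+βΔS = −(1.6 × 10⁻⁴)(+2.6)+(7.2 × 10⁻⁴)(+0.98) = 2.9 × 10⁻⁴ → stable
Every interval has Δρ > 0: the column is stably stratified throughout.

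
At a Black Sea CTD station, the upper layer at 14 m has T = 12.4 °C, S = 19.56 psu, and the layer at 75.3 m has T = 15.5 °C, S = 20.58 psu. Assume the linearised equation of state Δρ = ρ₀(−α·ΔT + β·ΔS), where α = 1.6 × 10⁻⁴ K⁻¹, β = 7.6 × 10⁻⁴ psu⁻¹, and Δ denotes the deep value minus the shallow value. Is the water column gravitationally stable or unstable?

stable

ΔT = 15.5 − 12.4 = +3.1 K and ΔS = 20.58 − 19.56 = +1.02 psu (deep − shallow).
−αΔT = -4.96 × 10⁻⁴; βΔS = 7.752 × 10⁻⁴; sum Δρ/ρ₀ = 2.792 × 10⁻⁴.
Δρ/ρ₀ > 0, so Δρ > 0: deeper water is denser → statically stable.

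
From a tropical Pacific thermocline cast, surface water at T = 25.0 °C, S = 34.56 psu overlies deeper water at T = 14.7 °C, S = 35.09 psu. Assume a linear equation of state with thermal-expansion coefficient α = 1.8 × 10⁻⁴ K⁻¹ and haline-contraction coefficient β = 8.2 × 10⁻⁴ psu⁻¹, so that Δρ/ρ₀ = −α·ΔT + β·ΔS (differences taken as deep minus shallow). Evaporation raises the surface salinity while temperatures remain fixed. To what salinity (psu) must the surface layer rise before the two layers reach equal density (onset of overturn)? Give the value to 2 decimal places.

Neutral buoyancy requires −α(T_deep − T_surf) + β(S_deep − S_surf′) = 0.
S_surf′ = S_deep − (α/β)·ΔT = 35.09 − (1.8 × 10⁻⁴/8.2 × 10⁻⁴)·(-10.3) = 37.3510 psu.
Increase required: 37.3510 − 34.56 = 2.7910 psu.

37.35 psu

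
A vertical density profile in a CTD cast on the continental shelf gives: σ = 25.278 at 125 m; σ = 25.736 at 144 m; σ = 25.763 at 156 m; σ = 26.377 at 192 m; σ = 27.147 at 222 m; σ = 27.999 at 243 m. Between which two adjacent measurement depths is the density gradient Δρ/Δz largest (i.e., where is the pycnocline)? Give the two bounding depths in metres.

Compute the density gradient over each adjacent pair:
  125–144 m: Δρ/Δz = 0.458/19 = 0.024 kg m⁻⁴
  144–156 m: Δρ/Δz = 0.027/12 = 2.2 × 10⁻³ kg m⁻⁴
  156–192 m: Δρ/Δz = 0.614/36 = 0.017 kg m⁻⁴
  192–222 m: Δρ/Δz = 0.770/30 = 0.026 kg m⁻⁴
  222–243 m: Δρ/Δz = 0.852/21 = 0.041 kg m⁻⁴
The largest gradient is in the 222–243 m interval — the pycnocline.

222–243 m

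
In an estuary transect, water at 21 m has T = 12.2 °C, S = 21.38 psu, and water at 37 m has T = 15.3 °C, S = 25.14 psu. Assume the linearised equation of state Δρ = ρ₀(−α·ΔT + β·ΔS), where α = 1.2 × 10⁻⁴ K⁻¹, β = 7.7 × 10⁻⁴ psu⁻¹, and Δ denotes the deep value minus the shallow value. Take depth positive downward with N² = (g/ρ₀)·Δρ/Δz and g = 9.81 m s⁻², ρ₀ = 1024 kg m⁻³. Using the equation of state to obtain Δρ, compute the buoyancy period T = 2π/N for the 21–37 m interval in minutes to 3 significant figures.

2.66 min

ΔT = +3.1 K, ΔS = +3.76 psu (deep − shallow).
Δρ/ρ₀ = −αΔT + βΔS = -3.72 × 10⁻⁴ + 2.8952 × 10⁻³ = 2.5232 × 10⁻³, so Δρ ≈ 2.584 kg m⁻³.
N² = (g/ρ₀)·Δρ/Δz = g·(Δρ/ρ₀)/Δz = 9.81 × 2.5232 × 10⁻³ / 16 = 1.5470 × 10⁻³ s⁻².
N = √(1.5470 × 10⁻³) = 0.039332 rad s⁻¹ → T = 2π/N = 159.75 s = 2.6625 min ≈ 2.66 min.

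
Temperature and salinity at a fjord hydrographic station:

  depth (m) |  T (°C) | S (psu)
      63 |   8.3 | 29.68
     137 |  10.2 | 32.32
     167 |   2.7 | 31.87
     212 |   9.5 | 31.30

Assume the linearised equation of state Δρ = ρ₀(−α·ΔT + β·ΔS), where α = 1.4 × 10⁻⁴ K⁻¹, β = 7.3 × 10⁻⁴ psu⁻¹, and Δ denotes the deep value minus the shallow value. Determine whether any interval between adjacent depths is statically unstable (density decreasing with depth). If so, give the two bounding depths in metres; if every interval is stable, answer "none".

167–212 m

Evaluate Δρ/ρ₀ = −αΔT + βΔS across each adjacent pair:
  63–137 m: −αΔT+βΔS = −(1.4 × 10⁻⁴)(+1.9)+(7.3 × 10⁻⁴)(+2.64) = 1.7 × 10⁻³ → stable
  137–167 m: −αΔT+βΔS = −(1.4 × 10⁻⁴)(-7.5)+(7.3 × 10⁻⁴)(-0.45) = 7.2 × 10⁻⁴ → stable
  167–212 m: −αΔT+βΔS = −(1.4 × 10⁻⁴)(+6.8)+(7.3 × 10⁻⁴)(-0.57) = -1.4 × 10⁻³ → UNSTABLE
The 167–212 m interval has Δρ < 0: lighter water underlies denser water.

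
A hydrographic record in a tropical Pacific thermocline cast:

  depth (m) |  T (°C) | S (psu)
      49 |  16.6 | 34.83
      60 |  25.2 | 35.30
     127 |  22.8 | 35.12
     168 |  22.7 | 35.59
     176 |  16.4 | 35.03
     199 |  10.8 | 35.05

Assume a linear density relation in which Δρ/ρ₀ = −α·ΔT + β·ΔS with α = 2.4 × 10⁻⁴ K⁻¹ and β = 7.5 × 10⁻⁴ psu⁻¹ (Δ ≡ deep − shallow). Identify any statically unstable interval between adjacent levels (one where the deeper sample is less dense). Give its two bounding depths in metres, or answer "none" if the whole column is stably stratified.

Evaluate Δρ/ρ₀ = −αΔT + βΔS across each adjacent pair:
  49–60 m: −αΔT+βΔS = −(2.4 × 10⁻⁴)(+8.6)+(7.5 × 10⁻⁴)(+0.47) = -1.7 × 10⁻³ → UNSTABLE
  60–127 m: −αΔT+βΔS = −(2.4 × 10⁻⁴)(-2.4)+(7.5 × 10⁻⁴)(-0.18) = 4.4 × 10⁻⁴ → stable
  127–168 m: −αΔT+βΔS = −(2.4 × 10⁻⁴)(-0.1)+(7.5 × 10⁻⁴)(+0.47) = 3.8 × 10⁻⁴ → stable
  168–176 m: −αΔT+βΔS = −(2.4 × 10⁻⁴)(-6.3)+(7.5 × 10⁻⁴)(-0.56) = 1.1 × 10⁻³ → stable
  176–199 m: −αΔT+βΔS = −(2.4 × 10⁻⁴)(-5.6)+(7.5 × 10⁻⁴)(+0.02) = 1.4 × 10⁻³ → stable
The 49–60 m interval has Δρ < 0: lighter water underlies denser water.

49–60 m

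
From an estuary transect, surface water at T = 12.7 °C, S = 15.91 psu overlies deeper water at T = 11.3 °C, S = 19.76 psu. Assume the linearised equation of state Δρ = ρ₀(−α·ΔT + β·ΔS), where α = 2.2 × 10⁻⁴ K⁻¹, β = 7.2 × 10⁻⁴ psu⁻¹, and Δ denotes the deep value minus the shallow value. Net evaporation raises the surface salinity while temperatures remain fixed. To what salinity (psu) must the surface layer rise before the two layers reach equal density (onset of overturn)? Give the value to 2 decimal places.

20.19 psu

Neutral buoyancy requires −α(T_deep − T_surf) + β(S_deep − S_surf′) = 0.
S_surf′ = S_deep − (α/β)·ΔT = 19.76 − (2.2 × 10⁻⁴/7.2 × 10⁻⁴)·(-1.4) = 20.1878 psu.
Increase required: 20.1878 − 15.91 = 4.2778 psu.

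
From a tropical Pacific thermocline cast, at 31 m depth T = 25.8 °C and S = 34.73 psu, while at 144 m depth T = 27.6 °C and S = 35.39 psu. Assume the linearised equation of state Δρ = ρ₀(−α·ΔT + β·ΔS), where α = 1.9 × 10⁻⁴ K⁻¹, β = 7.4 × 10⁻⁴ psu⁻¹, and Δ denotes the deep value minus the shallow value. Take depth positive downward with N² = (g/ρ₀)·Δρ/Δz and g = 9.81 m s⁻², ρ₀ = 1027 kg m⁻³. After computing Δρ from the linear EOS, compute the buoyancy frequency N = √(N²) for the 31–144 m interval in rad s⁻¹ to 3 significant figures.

3.57 × 10⁻³ rad s⁻¹

ΔT = +1.8 K, ΔS = +0.66 psu (deep − shallow).
Δρ/ρ₀ = −αΔT + βΔS = -3.42 × 10⁻⁴ + 4.884 × 10⁻⁴ = 1.464 × 10⁻⁴, so Δρ ≈ 0.1504 kg m⁻³.
N² = (g/ρ₀)·Δρ/Δz = g·(Δρ/ρ₀)/Δz = 9.81 × 1.464 × 10⁻⁴ / 113 = 1.2710 × 10⁻⁵ s⁻².
N = √(1.2710 × 10⁻⁵) = 3.5651 × 10⁻³ rad s⁻¹ ≈ 3.57 × 10⁻³ rad s⁻¹.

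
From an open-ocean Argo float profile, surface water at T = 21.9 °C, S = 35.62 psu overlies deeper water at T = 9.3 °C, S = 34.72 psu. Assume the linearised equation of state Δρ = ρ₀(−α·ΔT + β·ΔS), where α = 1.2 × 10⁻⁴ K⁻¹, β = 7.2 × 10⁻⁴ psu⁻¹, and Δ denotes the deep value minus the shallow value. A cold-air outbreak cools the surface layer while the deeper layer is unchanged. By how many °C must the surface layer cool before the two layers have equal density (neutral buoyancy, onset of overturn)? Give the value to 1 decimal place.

7.2 °C

Neutral buoyancy requires Δρ = 0, i.e. −α(T_deep − T_surf′) + β(S_deep − S_surf) = 0.
T_surf′ = T_deep − (β/α)·ΔS = 9.3 − (7.2 × 10⁻⁴/1.2 × 10⁻⁴)·(-0.90) = 14.700 °C.
Cooling required: 21.9 − (14.700) = 7.200 °C.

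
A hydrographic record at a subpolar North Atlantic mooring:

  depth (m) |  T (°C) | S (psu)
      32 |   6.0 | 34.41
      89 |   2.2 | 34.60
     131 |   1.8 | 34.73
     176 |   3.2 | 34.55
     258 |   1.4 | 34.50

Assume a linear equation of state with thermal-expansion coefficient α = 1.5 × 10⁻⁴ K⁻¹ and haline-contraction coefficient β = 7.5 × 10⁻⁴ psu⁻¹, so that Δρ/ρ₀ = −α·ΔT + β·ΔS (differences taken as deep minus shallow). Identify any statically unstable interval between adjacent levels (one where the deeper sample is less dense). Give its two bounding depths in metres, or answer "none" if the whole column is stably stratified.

131–176 m

Evaluate Δρ/ρ₀ = −αΔT + βΔS across each adjacent pair:
  32–89 m: −αΔT+βΔS = −(1.5 × 10⁻⁴)(-3.8)+(7.5 × 10⁻⁴)(+0.19) = 7.1 × 10⁻⁴ → stable
  89–131 m: −αΔT+βΔS = −(1.5 × 10⁻⁴)(-0.4)+(7.5 × 10⁻⁴)(+0.13) = 1.6 × 10⁻⁴ → stable
  131–176 m: −αΔT+βΔS = −(1.5 × 10⁻⁴)(+1.4)+(7.5 × 10⁻⁴)(-0.18) = -3.4 × 10⁻⁴ → UNSTABLE
  176–258 m: −αΔT+βΔS = −(1.5 × 10⁻⁴)(-1.8)+(7.5 × 10⁻⁴)(-0.05) = 2.3 × 10⁻⁴ → stable
The 131–176 m interval has Δρ < 0: lighter water underlies denser water.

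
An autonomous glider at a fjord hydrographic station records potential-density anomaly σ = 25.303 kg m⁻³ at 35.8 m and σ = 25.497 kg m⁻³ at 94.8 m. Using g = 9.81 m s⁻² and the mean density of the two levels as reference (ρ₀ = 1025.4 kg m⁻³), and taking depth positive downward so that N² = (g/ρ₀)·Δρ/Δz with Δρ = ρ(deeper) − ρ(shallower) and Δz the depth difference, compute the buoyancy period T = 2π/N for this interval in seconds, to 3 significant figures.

1.12 × 10³ s

Δρ = 1025.497 − 1025.303 = 0.194 kg m⁻³ over Δz = 94.8 − 35.8 = 59 m.
N² = (9.81/1025.4) × (0.194/59) = 3.1458 × 10⁻⁵ s⁻².
N = √(3.1458 × 10⁻⁵) = 5.6087 × 10⁻³ rad s⁻¹, so T = 2π/N = 1.1203 × 10³ s ≈ 1.12 × 10³ s.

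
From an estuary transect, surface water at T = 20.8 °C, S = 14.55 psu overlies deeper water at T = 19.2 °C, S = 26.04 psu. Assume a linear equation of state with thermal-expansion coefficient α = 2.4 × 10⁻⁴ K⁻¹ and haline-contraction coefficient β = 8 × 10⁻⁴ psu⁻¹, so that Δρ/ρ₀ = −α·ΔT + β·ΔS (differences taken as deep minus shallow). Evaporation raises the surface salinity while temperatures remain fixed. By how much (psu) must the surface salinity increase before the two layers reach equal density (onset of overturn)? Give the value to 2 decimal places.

Neutral buoyancy requires −α(T_deep − T_surf) + β(S_deep − S_surf′) = 0.
S_surf′ = S_deep − (α/β)·ΔT = 26.04 − (2.4 × 10⁻⁴/8 × 10⁻⁴)·(-1.6) = 26.5200 psu.
Increase required: 26.5200 − 14.55 = 11.9700 psu.

11.97 psu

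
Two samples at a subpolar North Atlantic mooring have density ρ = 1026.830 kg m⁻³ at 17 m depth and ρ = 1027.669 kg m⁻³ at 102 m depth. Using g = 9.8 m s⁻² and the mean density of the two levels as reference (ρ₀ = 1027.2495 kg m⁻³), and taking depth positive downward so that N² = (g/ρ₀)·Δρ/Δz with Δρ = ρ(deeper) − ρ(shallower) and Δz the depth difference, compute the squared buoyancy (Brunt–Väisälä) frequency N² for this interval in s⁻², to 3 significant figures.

Δρ = 1027.669 − 1026.830 = 0.839 kg m⁻³ over Δz = 102 − 17 = 85 m.
N² = (9.8/1027.2495) × (0.839/85) = 9.4166 × 10⁻⁵ s⁻² ≈ 9.42 × 10⁻⁵ s⁻².

9.42 × 10⁻⁵ s⁻²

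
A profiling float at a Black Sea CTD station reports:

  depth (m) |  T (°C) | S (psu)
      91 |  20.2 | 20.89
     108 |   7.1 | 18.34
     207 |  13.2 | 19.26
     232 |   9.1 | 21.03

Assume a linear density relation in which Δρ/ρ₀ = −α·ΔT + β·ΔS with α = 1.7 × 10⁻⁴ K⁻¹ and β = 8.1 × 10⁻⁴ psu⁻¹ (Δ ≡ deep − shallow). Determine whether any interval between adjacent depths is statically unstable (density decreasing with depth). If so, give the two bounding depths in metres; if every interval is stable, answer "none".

Evaluate Δρ/ρ₀ = −αΔT + βΔS across each adjacent pair:
  91–108 m: −αΔT+βΔS = −(1.7 × 10⁻⁴)(-13.1)+(8.1 × 10⁻⁴)(-2.55) = 1.6 × 10⁻⁴ → stable
  108–207 m: −αΔT+βΔS = −(1.7 × 10⁻⁴)(+6.1)+(8.1 × 10⁻⁴)(+0.92) = -2.9 × 10⁻⁴ → UNSTABLE
  207–232 m: −αΔT+βΔS = −(1.7 × 10⁻⁴)(-4.1)+(8.1 × 10⁻⁴)(+1.77) = 2.1 × 10⁻³ → stable
The 108–207 m interval has Δρ < 0: lighter water underlies denser water.

108–207 m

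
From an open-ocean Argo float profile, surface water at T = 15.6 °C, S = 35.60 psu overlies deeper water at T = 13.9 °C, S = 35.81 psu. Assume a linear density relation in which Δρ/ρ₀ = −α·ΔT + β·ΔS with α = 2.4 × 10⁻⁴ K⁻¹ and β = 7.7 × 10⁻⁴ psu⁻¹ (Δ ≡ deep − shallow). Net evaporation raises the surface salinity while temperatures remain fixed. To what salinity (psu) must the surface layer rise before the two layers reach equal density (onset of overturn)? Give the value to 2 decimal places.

36.34 psu

Neutral buoyancy requires −α(T_deep − T_surf) + β(S_deep − S_surf′) = 0.
S_surf′ = S_deep − (α/β)·ΔT = 35.81 − (2.4 × 10⁻⁴/7.7 × 10⁻⁴)·(-1.7) = 36.3399 psu.
Increase required: 36.3399 − 35.60 = 0.7399 psu.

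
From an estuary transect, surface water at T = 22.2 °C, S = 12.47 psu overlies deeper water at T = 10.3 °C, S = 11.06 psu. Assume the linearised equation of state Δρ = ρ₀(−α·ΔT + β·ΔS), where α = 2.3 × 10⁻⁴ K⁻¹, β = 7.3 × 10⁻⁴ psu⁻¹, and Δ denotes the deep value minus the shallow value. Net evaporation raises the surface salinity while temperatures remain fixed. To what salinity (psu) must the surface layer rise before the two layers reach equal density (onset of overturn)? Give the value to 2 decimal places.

14.81 psu

Neutral buoyancy requires −α(T_deep − T_surf) + β(S_deep − S_surf′) = 0.
S_surf′ = S_deep − (α/β)·ΔT = 11.06 − (2.3 × 10⁻⁴/7.3 × 10⁻⁴)·(-11.9) = 14.8093 psu.
Increase required: 14.8093 − 12.47 = 2.3393 psu.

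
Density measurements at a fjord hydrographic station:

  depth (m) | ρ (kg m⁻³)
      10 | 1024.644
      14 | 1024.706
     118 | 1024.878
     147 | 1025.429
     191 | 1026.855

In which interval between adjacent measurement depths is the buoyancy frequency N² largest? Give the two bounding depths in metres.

Compute the density gradient over each adjacent pair:
  10–14 m: Δρ/Δz = 0.062/4 = 0.015 kg m⁻⁴
  14–118 m: Δρ/Δz = 0.172/104 = 1.7 × 10⁻³ kg m⁻⁴
  118–147 m: Δρ/Δz = 0.551/29 = 0.019 kg m⁻⁴
  147–191 m: Δρ/Δz = 1.426/44 = 0.032 kg m⁻⁴
The largest gradient is in the 147–191 m interval — the pycnocline.

147–191 m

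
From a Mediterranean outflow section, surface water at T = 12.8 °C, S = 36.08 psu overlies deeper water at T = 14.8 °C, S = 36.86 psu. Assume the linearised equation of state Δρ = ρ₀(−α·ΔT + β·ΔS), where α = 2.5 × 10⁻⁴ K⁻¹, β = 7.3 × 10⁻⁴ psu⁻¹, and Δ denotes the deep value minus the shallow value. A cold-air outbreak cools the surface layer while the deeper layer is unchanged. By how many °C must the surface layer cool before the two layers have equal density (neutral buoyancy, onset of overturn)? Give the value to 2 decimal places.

0.28 °C

Neutral buoyancy requires Δρ = 0, i.e. −α(T_deep − T_surf′) + β(S_deep − S_surf) = 0.
T_surf′ = T_deep − (β/α)·ΔS = 14.8 − (7.3 × 10⁻⁴/2.5 × 10⁻⁴)·(+0.78) = 12.5224 °C.
Cooling required: 12.8 − (12.5224) = 0.2776 °C.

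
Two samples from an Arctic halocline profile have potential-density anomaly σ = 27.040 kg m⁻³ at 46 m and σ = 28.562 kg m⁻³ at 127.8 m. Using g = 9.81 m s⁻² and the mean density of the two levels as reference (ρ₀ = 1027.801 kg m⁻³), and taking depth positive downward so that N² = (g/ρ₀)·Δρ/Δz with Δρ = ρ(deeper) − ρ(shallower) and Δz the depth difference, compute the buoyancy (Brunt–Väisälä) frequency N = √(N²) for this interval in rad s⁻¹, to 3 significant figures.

Δρ = 1028.562 − 1027.040 = 1.522 kg m⁻³ over Δz = 127.8 − 46 = 81.8 m.
N² = (9.81/1027.801) × (1.522/81.8) = 1.7759 × 10⁻⁴ s⁻².
N = √(1.7759 × 10⁻⁴) = 0.013326 rad s⁻¹ ≈ 0.0133 rad s⁻¹.

0.0133 rad s⁻¹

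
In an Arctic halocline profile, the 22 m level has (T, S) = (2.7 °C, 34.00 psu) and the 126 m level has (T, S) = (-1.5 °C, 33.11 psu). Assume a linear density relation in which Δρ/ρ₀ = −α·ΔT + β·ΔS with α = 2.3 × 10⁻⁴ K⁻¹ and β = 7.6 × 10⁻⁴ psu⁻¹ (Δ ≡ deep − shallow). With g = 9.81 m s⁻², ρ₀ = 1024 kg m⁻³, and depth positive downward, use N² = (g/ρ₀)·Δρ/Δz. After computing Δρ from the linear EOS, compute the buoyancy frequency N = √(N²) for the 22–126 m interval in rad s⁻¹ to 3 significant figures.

ΔT = -4.2 K, ΔS = -0.89 psu (deep − shallow).
Δρ/ρ₀ = −αΔT + βΔS = 9.66 × 10⁻⁴ − 6.764 × 10⁻⁴ = 2.896 × 10⁻⁴, so Δρ ≈ 0.2966 kg m⁻³.
N² = (g/ρ₀)·Δρ/Δz = g·(Δρ/ρ₀)/Δz = 9.81 × 2.896 × 10⁻⁴ / 104 = 2.7317 × 10⁻⁵ s⁻².
N = √(2.7317 × 10⁻⁵) = 5.2266 × 10⁻³ rad s⁻¹ ≈ 5.23 × 10⁻³ rad s⁻¹.

5.23 × 10⁻³ rad s⁻¹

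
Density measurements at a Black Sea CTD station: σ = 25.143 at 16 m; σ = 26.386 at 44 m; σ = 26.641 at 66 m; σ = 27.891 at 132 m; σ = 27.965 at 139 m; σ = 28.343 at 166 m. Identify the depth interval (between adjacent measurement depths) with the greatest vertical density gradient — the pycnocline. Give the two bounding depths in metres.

16–44 m

Compute the density gradient over each adjacent pair:
  16–44 m: Δρ/Δz = 1.243/28 = 0.044 kg m⁻⁴
  44–66 m: Δρ/Δz = 0.255/22 = 0.012 kg m⁻⁴
  66–132 m: Δρ/Δz = 1.250/66 = 0.019 kg m⁻⁴
  132–139 m: Δρ/Δz = 0.074/7 = 0.011 kg m⁻⁴
  139–166 m: Δρ/Δz = 0.378/27 = 0.014 kg m⁻⁴
The largest gradient is in the 16–44 m interval — the pycnocline.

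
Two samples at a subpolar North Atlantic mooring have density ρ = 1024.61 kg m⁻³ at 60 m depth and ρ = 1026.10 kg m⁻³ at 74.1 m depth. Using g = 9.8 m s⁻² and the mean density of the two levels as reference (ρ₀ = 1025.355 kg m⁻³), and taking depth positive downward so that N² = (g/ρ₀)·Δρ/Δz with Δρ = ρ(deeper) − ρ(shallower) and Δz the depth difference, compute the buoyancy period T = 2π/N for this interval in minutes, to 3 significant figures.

3.30 min

Δρ = 1026.10 − 1024.61 = 1.49 kg m⁻³ over Δz = 74.1 − 60 = 14.1 m.
N² = (9.8/1025.355) × (1.49/14.1) = 1.0100 × 10⁻³ s⁻².
N = √(1.0100 × 10⁻³) = 0.031780 rad s⁻¹, so T = 2π/N = 197.71 s = 3.2952 min ≈ 3.30 min.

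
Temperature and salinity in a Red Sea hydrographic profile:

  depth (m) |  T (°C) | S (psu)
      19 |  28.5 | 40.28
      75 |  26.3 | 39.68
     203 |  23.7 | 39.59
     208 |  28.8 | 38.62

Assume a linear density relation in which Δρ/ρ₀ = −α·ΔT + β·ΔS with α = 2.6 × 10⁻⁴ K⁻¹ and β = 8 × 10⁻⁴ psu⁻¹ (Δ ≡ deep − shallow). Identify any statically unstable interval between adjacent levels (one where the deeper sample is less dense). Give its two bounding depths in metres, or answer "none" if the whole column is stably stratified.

Evaluate Δρ/ρ₀ = −αΔT + βΔS across each adjacent pair:
  19–75 m: −αΔT+βΔS = −(2.6 × 10⁻⁴)(-2.2)+(8 × 10⁻⁴)(-0.60) = 9.2 × 10⁻⁵ → stable
  75–203 m: −αΔT+βΔS = −(2.6 × 10⁻⁴)(-2.6)+(8 × 10⁻⁴)(-0.09) = 6.0 × 10⁻⁴ → stable
  203–208 m: −αΔT+βΔS = −(2.6 × 10⁻⁴)(+5.1)+(8 × 10⁻⁴)(-0.97) = -2.1 × 10⁻³ → UNSTABLE
The 203–208 m interval has Δρ < 0: lighter water underlies denser water.

203–208 m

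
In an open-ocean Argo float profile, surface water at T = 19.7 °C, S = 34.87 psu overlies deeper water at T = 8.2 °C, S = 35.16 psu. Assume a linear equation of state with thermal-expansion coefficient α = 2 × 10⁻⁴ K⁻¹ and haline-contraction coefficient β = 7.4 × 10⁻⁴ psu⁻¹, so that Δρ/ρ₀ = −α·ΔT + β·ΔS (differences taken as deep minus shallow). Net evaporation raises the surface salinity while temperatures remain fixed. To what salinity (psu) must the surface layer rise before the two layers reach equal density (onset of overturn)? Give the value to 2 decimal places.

Neutral buoyancy requires −α(T_deep − T_surf) + β(S_deep − S_surf′) = 0.
S_surf′ = S_deep − (α/β)·ΔT = 35.16 − (2 × 10⁻⁴/7.4 × 10⁻⁴)·(-11.5) = 38.2681 psu.
Increase required: 38.2681 − 34.87 = 3.3981 psu.

38.27 psu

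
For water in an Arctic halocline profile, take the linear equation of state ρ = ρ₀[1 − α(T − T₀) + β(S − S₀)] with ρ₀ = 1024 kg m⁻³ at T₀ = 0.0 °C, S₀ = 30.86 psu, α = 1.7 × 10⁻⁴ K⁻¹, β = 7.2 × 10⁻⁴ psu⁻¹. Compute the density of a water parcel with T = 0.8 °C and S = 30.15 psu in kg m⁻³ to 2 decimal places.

T − T₀ = +0.8 K, S − S₀ = -0.71 psu.
Bracket = 1 − α·(+0.8) + β·(-0.71) = 1 + (-6.472 × 10⁻⁴) = 0.9993528.
ρ = 1024 × 0.9993528 = 1023.34 kg m⁻³.

1023.34 kg m⁻³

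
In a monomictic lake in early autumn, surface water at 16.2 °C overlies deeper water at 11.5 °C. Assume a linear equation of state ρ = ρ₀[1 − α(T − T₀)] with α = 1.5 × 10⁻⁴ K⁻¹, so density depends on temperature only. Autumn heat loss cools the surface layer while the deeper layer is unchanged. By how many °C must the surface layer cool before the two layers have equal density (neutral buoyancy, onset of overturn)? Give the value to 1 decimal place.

4.7 °C

With temperature the only control, equal density requires T_surf′ = T_deep.
T_surf′ = 11.5 °C.
Cooling required: 16.2 − 11.5 = 4.7 °C.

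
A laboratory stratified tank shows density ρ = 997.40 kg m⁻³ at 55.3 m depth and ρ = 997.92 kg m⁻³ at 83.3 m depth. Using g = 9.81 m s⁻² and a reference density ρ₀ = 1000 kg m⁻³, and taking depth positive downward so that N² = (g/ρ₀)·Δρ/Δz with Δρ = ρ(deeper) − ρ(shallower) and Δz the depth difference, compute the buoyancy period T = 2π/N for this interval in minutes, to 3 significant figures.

7.76 min

Δρ = 997.92 − 997.40 = 0.52 kg m⁻³ over Δz = 83.3 − 55.3 = 28 m.
N² = (9.81/1000) × (0.52/28) = 1.8219 × 10⁻⁴ s⁻².
N = √(1.8219 × 10⁻⁴) = 0.013498 rad s⁻¹, so T = 2π/N = 465.49 s = 7.7582 min ≈ 7.76 min.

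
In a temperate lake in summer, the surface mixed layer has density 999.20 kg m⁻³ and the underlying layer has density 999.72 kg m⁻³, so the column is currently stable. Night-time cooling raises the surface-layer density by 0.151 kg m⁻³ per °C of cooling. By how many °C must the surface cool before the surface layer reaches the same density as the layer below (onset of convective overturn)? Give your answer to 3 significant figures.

Density deficit of the surface layer: 999.72 − 999.20 = 0.52 kg m⁻³.
Required change = 0.52 / 0.151 = 3.44 °C.

3.44 °C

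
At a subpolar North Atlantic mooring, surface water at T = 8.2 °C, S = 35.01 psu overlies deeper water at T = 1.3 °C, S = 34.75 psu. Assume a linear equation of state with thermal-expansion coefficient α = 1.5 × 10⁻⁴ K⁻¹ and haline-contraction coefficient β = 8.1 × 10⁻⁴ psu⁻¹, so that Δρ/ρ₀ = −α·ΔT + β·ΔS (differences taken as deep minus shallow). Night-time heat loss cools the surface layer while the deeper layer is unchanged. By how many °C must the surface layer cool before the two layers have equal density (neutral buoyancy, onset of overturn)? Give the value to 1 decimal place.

Neutral buoyancy requires Δρ = 0, i.e. −α(T_deep − T_surf′) + β(S_deep − S_surf) = 0.
T_surf′ = T_deep − (β/α)·ΔS = 1.3 − (8.1 × 10⁻⁴/1.5 × 10⁻⁴)·(-0.26) = 2.704 °C.
Cooling required: 8.2 − (2.704) = 5.496 °C.

5.5 °C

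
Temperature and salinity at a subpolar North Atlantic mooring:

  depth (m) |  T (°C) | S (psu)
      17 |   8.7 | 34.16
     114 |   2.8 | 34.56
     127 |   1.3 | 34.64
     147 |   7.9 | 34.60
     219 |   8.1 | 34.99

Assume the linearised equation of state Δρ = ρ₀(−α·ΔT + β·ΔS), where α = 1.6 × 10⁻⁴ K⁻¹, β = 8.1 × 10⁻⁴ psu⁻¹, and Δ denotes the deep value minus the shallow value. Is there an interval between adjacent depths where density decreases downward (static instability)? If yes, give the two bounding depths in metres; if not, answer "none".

127–147 m

Evaluate Δρ/ρ₀ = −αΔT + βΔS across each adjacent pair:
  17–114 m: −αΔT+βΔS = −(1.6 × 10⁻⁴)(-5.9)+(8.1 × 10⁻⁴)(+0.40) = 1.3 × 10⁻³ → stable
  114–127 m: −αΔT+βΔS = −(1.6 × 10⁻⁴)(-1.5)+(8.1 × 10⁻⁴)(+0.08) = 3.0 × 10⁻⁴ → stable
  127–147 m: −αΔT+βΔS = −(1.6 × 10⁻⁴)(+6.6)+(8.1 × 10⁻⁴)(-0.04) = -1.1 × 10⁻³ → UNSTABLE
  147–219 m: −αΔT+βΔS = −(1.6 × 10⁻⁴)(+0.2)+(8.1 × 10⁻⁴)(+0.39) = 2.8 × 10⁻⁴ → stable
The 127–147 m interval has Δρ < 0: lighter water underlies denser water.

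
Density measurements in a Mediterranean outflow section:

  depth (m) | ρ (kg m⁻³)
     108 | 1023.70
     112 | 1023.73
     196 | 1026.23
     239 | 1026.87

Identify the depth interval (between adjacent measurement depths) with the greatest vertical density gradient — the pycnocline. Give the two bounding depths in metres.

112–196 m

Compute the density gradient over each adjacent pair:
  108–112 m: Δρ/Δz = 0.03/4 = 7.5 × 10⁻³ kg m⁻⁴
  112–196 m: Δρ/Δz = 2.50/84 = 0.030 kg m⁻⁴
  196–239 m: Δρ/Δz = 0.64/43 = 0.015 kg m⁻⁴
The largest gradient is in the 112–196 m interval — the pycnocline.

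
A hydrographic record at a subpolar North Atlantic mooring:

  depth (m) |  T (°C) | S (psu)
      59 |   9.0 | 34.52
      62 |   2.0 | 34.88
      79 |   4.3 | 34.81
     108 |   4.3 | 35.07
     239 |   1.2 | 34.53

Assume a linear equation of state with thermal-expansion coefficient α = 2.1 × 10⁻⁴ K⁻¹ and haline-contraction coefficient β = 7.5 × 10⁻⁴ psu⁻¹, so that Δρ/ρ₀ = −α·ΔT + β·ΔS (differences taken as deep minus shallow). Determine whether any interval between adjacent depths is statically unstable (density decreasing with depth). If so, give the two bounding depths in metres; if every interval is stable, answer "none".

62–79 m

Evaluate Δρ/ρ₀ = −αΔT + βΔS across each adjacent pair:
  59–62 m: −αΔT+βΔS = −(2.1 × 10⁻⁴)(-7.0)+(7.5 × 10⁻⁴)(+0.36) = 1.7 × 10⁻³ → stable
  62–79 m: −αΔT+βΔS = −(2.1 × 10⁻⁴)(+2.3)+(7.5 × 10⁻⁴)(-0.07) = -5.4 × 10⁻⁴ → UNSTABLE
  79–108 m: −αΔT+βΔS = −(2.1 × 10⁻⁴)(+0.0)+(7.5 × 10⁻⁴)(+0.26) = 2.0 × 10⁻⁴ → stable
  108–239 m: −αΔT+βΔS = −(2.1 × 10⁻⁴)(-3.1)+(7.5 × 10⁻⁴)(-0.54) = 2.5 × 10⁻⁴ → stable
The 62–79 m interval has Δρ < 0: lighter water underlies denser water.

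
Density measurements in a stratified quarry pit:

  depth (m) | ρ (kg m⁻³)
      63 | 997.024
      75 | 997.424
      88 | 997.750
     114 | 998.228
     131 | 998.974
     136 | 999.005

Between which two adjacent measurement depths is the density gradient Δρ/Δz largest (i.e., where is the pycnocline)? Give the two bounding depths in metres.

114–131 m

Compute the density gradient over each adjacent pair:
  63–75 m: Δρ/Δz = 0.400/12 = 0.033 kg m⁻⁴
  75–88 m: Δρ/Δz = 0.326/13 = 0.025 kg m⁻⁴
  88–114 m: Δρ/Δz = 0.478/26 = 0.018 kg m⁻⁴
  114–131 m: Δρ/Δz = 0.746/17 = 0.044 kg m⁻⁴
  131–136 m: Δρ/Δz = 0.031/5 = 6.2 × 10⁻³ kg m⁻⁴
The largest gradient is in the 114–131 m interval — the pycnocline.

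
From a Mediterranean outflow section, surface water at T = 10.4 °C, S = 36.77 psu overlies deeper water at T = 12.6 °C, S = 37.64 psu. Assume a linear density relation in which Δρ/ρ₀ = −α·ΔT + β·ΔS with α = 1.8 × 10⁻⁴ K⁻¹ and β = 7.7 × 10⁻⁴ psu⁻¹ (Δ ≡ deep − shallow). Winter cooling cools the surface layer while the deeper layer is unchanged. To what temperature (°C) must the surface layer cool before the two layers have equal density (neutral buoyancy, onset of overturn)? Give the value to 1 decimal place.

Neutral buoyancy requires Δρ = 0, i.e. −α(T_deep − T_surf′) + β(S_deep − S_surf) = 0.
T_surf′ = T_deep − (β/α)·ΔS = 12.6 − (7.7 × 10⁻⁴/1.8 × 10⁻⁴)·(+0.87) = 8.878 °C.
Cooling required: 10.4 − (8.878) = 1.522 °C.

8.9 °C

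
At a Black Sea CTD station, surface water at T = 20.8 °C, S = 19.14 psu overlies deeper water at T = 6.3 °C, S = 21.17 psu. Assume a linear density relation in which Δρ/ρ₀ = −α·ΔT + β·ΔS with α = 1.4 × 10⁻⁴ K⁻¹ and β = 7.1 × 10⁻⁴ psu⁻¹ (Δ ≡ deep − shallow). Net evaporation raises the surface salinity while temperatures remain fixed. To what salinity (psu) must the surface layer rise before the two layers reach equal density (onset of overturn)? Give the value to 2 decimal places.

Neutral buoyancy requires −α(T_deep − T_surf) + β(S_deep − S_surf′) = 0.
S_surf′ = S_deep − (α/β)·ΔT = 21.17 − (1.4 × 10⁻⁴/7.1 × 10⁻⁴)·(-14.5) = 24.0292 psu.
Increase required: 24.0292 − 19.14 = 4.8892 psu.

24.03 psu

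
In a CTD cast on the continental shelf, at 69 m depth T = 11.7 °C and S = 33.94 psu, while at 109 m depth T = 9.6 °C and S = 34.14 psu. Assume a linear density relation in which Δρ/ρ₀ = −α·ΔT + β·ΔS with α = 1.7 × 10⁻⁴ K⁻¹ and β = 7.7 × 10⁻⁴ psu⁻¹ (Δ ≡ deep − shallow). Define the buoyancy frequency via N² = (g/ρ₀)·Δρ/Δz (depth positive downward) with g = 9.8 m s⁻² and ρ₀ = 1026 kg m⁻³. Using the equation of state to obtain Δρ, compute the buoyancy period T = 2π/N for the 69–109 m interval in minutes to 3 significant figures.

ΔT = -2.1 K, ΔS = +0.20 psu (deep − shallow).
Δρ/ρ₀ = −αΔT + βΔS = 3.57 × 10⁻⁴ + 1.54 × 10⁻⁴ = 5.11 × 10⁻⁴, so Δρ ≈ 0.5243 kg m⁻³.
N² = (g/ρ₀)·Δρ/Δz = g·(Δρ/ρ₀)/Δz = 9.8 × 5.11 × 10⁻⁴ / 40 = 1.2520 × 10⁻⁴ s⁻².
N = √(1.2520 × 10⁻⁴) = 0.011189 rad s⁻¹ → T = 2π/N = 561.55 s = 9.3592 min ≈ 9.36 min.

9.36 min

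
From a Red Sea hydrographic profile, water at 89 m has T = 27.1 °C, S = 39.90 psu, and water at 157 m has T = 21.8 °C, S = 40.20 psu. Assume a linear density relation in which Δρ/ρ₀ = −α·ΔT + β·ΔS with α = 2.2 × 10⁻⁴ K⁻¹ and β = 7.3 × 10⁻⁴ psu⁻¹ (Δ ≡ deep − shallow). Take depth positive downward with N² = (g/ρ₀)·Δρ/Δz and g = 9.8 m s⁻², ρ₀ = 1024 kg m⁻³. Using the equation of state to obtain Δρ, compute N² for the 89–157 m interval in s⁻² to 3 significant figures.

ΔT = -5.3 K, ΔS = +0.30 psu (deep − shallow).
Δρ/ρ₀ = −αΔT + βΔS = 1.166 × 10⁻³ + 2.19 × 10⁻⁴ = 1.385 × 10⁻³, so Δρ ≈ 1.418 kg m⁻³.
N² = (g/ρ₀)·Δρ/Δz = g·(Δρ/ρ₀)/Δz = 9.8 × 1.385 × 10⁻³ / 68 = 1.9960 × 10⁻⁴ s⁻² ≈ 2.00 × 10⁻⁴ s⁻².

2.00 × 10⁻⁴ s⁻²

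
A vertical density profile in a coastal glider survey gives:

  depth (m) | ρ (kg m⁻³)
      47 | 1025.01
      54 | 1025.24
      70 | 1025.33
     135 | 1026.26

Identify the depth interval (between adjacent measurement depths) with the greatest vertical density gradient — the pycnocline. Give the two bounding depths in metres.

47–54 m

Compute the density gradient over each adjacent pair:
  47–54 m: Δρ/Δz = 0.23/7 = 0.033 kg m⁻⁴
  54–70 m: Δρ/Δz = 0.09/16 = 5.6 × 10⁻³ kg m⁻⁴
  70–135 m: Δρ/Δz = 0.93/65 = 0.014 kg m⁻⁴
The largest gradient is in the 47–54 m interval — the pycnocline.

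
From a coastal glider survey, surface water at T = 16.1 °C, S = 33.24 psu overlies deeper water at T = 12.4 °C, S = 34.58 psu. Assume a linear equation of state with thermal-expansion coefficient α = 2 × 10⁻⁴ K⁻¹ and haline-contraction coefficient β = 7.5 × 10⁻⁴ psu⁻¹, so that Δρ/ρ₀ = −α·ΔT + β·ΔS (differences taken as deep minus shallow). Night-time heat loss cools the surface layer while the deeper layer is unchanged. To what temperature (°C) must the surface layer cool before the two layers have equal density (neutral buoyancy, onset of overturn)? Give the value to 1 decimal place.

7.4 °C

Neutral buoyancy requires Δρ = 0, i.e. −α(T_deep − T_surf′) + β(S_deep − S_surf) = 0.
T_surf′ = T_deep − (β/α)·ΔS = 12.4 − (7.5 × 10⁻⁴/2 × 10⁻⁴)·(+1.34) = 7.375 °C.
Cooling required: 16.1 − (7.375) = 8.725 °C.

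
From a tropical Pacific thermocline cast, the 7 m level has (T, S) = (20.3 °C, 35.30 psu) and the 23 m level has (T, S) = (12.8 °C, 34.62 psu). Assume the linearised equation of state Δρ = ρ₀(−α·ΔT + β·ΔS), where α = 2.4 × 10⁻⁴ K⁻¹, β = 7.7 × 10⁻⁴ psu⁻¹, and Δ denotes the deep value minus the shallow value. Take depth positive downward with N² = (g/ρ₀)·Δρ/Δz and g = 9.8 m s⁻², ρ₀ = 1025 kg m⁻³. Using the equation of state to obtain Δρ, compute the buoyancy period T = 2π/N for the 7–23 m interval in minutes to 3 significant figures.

ΔT = -7.5 K, ΔS = -0.68 psu (deep − shallow).
Δρ/ρ₀ = −αΔT + βΔS = 1.80 × 10⁻³ − 5.236 × 10⁻⁴ = 1.2764 × 10⁻³, so Δρ ≈ 1.308 kg m⁻³.
N² = (g/ρ₀)·Δρ/Δz = g·(Δρ/ρ₀)/Δz = 9.8 × 1.2764 × 10⁻³ / 16 = 7.8180 × 10⁻⁴ s⁻².
N = √(7.8180 × 10⁻⁴) = 0.027961 rad s⁻¹ → T = 2π/N = 224.71 s = 3.7452 min ≈ 3.75 min.

3.75 min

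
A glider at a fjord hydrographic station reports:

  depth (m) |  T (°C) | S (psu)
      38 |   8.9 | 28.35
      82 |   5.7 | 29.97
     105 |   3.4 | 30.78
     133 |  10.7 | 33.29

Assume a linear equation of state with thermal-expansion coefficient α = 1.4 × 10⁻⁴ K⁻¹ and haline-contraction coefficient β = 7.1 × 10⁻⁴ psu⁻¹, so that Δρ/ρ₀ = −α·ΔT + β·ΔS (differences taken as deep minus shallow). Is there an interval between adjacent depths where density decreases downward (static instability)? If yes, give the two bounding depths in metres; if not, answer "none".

Evaluate Δρ/ρ₀ = −αΔT + βΔS across each adjacent pair:
  38–82 m: −αΔT+βΔS = −(1.4 × 10⁻⁴)(-3.2)+(7.1 × 10⁻⁴)(+1.62) = 1.6 × 10⁻³ → stable
  82–105 m: −αΔT+βΔS = −(1.4 × 10⁻⁴)(-2.3)+(7.1 × 10⁻⁴)(+0.81) = 9.0 × 10⁻⁴ → stable
  105–133 m: −αΔT+βΔS = −(1.4 × 10⁻⁴)(+7.3)+(7.1 × 10⁻⁴)(+2.51) = 7.6 × 10⁻⁴ → stable
Every interval has Δρ > 0: the column is stably stratified throughout.

none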